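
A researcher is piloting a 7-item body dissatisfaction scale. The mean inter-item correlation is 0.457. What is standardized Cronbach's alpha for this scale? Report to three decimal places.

Standardized α = k·r̄ / (1 + (k−1)·r̄) = 7 × 0.457 / (1 + 6 × 0.457)
  = 3.1990 / 3.7420 = 0.855

standardized Cronbach's alpha = 0.855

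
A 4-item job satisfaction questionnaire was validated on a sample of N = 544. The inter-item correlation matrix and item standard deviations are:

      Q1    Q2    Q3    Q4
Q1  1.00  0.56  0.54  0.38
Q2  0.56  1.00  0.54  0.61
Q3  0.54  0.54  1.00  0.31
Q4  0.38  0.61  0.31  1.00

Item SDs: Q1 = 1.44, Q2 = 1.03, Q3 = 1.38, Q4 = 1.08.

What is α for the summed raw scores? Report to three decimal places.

α = 0.782

Σσ²ᵢ = 1.44² + 1.03² + 1.38² + 1.08² = 6.2053
Covariances σ_ij = r_ij · s_i · s_j:
  σ(Q1,Q2) = 0.56 × 1.44 × 1.03 = 0.8306
  σ(Q1,Q3) = 0.54 × 1.44 × 1.38 = 1.0731
  σ(Q1,Q4) = 0.38 × 1.44 × 1.08 = 0.5910
  σ(Q2,Q3) = 0.54 × 1.03 × 1.38 = 0.7676
  σ(Q2,Q4) = 0.61 × 1.03 × 1.08 = 0.6786
  σ(Q3,Q4) = 0.31 × 1.38 × 1.08 = 0.4620
σ²_T = Σσ²ᵢ + 2·Σσ_ij = 6.2053 + 2 × 4.4029 = 15.0111
α = (4/3)·(1 − 6.2053/15.0111) = 0.782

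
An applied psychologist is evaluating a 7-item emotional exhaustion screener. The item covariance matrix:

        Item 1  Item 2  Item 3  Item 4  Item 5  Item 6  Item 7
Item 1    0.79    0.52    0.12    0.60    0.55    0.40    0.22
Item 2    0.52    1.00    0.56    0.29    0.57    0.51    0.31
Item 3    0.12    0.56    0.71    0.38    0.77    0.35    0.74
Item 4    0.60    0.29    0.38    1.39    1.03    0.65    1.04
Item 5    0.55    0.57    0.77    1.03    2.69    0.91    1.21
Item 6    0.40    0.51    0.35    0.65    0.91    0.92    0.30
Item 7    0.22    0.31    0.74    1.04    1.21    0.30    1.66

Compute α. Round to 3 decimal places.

sum of item variances = 0.79 + 1.00 + 0.71 + 1.39 + 2.69 + 0.92 + 1.66 = 9.16
Sum of the distinct covariances = 12.03
total variance = 9.16 + 2 × 12.03 = 33.22
α = (k/(k−1))·(1 − sum of item variances/total variance) = (7/6)·(1 − 9.16/33.22) = 0.845

α = 0.845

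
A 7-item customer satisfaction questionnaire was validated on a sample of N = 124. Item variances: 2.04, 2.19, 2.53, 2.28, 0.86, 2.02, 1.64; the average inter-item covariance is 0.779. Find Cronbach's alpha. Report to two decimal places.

Σσ²ᵢ = 2.04 + 2.19 + 2.53 + 2.28 + 0.86 + 2.02 + 1.64 = 13.56
Sum of the 21 distinct covariances = 21 × 0.779 = 16.359
total variance = Σσ²ᵢ + 2·Σcov = 13.56 + 2 × 16.359 = 46.278
α = (7/6)·(1 − 13.56/46.278) = 0.82

α = 0.82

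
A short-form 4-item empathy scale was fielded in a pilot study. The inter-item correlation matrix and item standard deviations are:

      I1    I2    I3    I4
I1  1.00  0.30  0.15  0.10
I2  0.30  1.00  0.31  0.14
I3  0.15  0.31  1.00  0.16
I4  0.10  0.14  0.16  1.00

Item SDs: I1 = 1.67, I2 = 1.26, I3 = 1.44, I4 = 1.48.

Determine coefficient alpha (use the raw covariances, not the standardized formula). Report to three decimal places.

α = 0.477

Σσ²ᵢ = 1.67² + 1.26² + 1.44² + 1.48² = 8.6405
Covariances σ_ij = r_ij · s_i · s_j:
  σ(I1,I2) = 0.30 × 1.67 × 1.26 = 0.6313
  σ(I1,I3) = 0.15 × 1.67 × 1.44 = 0.3607
  σ(I1,I4) = 0.10 × 1.67 × 1.48 = 0.2472
  σ(I2,I3) = 0.31 × 1.26 × 1.44 = 0.5625
  σ(I2,I4) = 0.14 × 1.26 × 1.48 = 0.2611
  σ(I3,I4) = 0.16 × 1.44 × 1.48 = 0.3410
σ²_T = Σσ²ᵢ + 2·Σσ_ij = 8.6405 + 2 × 2.4038 = 13.4481
α = (4/3)·(1 − 8.6405/13.4481) = 0.477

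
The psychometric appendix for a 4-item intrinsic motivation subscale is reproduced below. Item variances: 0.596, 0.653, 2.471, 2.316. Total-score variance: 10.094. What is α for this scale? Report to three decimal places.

α = 0.536

Σσᵢ² = 0.596 + 0.653 + 2.471 + 2.316 = 6.036
α = (k/(k−1))·(1 − Σσᵢ²/total variance) = (4/3)·(1 − 6.036/10.094) = 0.536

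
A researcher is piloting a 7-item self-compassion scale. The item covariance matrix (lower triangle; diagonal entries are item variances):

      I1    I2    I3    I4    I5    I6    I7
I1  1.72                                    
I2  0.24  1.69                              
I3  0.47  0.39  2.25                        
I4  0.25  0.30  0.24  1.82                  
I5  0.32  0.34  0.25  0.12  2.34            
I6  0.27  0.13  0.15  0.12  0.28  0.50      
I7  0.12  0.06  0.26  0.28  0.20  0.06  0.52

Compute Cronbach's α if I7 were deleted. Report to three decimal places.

α = 0.514

Remaining items: I1, I2, I3, I4, I5, I6 (k = 6).
Σσ²ᵢ = 1.72 + 1.69 + 2.25 + 1.82 + 2.34 + 0.50 = 10.32
σ²_total = 10.32 + 2 × 3.87 = 18.06
α (item deleted) = (6/5)·(1 − 10.32/18.06) = 0.514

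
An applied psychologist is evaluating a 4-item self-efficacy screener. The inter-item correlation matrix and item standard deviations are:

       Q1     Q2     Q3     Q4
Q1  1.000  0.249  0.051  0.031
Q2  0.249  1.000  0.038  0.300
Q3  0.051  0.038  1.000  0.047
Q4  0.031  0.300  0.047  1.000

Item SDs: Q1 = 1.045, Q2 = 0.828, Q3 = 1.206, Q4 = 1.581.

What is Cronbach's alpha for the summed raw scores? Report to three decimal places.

Cronbach's alpha = 0.305

Σσ²ᵢ = 1.045² + 0.828² + 1.206² + 1.581² = 5.7316
Covariances σ_ij = r_ij · s_i · s_j:
  σ(Q1,Q2) = 0.249 × 1.045 × 0.828 = 0.2154
  σ(Q1,Q3) = 0.051 × 1.045 × 1.206 = 0.0643
  σ(Q1,Q4) = 0.031 × 1.045 × 1.581 = 0.0512
  σ(Q2,Q3) = 0.038 × 0.828 × 1.206 = 0.0379
  σ(Q2,Q4) = 0.300 × 0.828 × 1.581 = 0.3927
  σ(Q3,Q4) = 0.047 × 1.206 × 1.581 = 0.0896
σ²_T = Σσ²ᵢ + 2·Σσ_ij = 5.7316 + 2 × 0.8511 = 7.4338
α = (4/3)·(1 − 5.7316/7.4338) = 0.305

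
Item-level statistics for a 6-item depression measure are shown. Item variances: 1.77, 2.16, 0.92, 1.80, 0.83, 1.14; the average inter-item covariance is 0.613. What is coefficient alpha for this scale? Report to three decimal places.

Σσᵢ² = 1.77 + 2.16 + 0.92 + 1.80 + 0.83 + 1.14 = 8.62
Sum of the 15 distinct covariances = 15 × 0.613 = 9.195
Var(T) = Σσᵢ² + 2·Σcov = 8.62 + 2 × 9.195 = 27.010
α = (6/5)·(1 − 8.62/27.010) = 0.817

α = 0.817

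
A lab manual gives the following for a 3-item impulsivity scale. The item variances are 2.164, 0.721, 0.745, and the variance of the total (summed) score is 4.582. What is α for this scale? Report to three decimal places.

Σσᵢ² = 2.164 + 0.721 + 0.745 = 3.630
α = (k/(k−1))·(1 − Σσᵢ²/Var(T)) = (3/2)·(1 − 3.630/4.582) = 0.312

α = 0.312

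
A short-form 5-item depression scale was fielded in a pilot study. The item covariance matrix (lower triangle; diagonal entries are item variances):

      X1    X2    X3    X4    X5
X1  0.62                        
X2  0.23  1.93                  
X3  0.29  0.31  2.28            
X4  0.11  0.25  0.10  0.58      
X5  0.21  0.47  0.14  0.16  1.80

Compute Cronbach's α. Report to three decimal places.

Σσ²ᵢ = 0.62 + 1.93 + 2.28 + 0.58 + 1.80 = 7.21
Sum of off-diagonal covariances = 2.27
σ²_total = 7.21 + 2 × 2.27 = 11.75
α = (k/(k−1))·(1 − Σσ²ᵢ/σ²_total) = (5/4)·(1 − 7.21/11.75) = 0.483

Cronbach's α = 0.483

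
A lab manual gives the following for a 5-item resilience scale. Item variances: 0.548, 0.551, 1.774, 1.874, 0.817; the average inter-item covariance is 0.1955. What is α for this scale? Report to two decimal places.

Σσ²ᵢ = 0.548 + 0.551 + 1.774 + 1.874 + 0.817 = 5.564
Sum of the 10 distinct covariances = 10 × 0.1955 = 1.9550
Var(T) = Σσ²ᵢ + 2·Σcov = 5.564 + 2 × 1.9550 = 9.4740
α = (5/4)·(1 − 5.564/9.4740) = 0.52

α = 0.52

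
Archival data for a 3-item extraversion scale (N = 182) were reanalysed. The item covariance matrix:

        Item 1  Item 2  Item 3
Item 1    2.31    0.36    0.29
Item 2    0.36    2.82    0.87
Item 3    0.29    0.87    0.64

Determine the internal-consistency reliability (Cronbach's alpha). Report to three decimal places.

Σσ²ᵢ = 2.31 + 2.82 + 0.64 = 5.77
Σ_{i<j} σ_ij = 1.52
total variance = 5.77 + 2 × 1.52 = 8.81
α = (k/(k−1))·(1 − Σσ²ᵢ/total variance) = (3/2)·(1 − 5.77/8.81) = 0.518

Cronbach's alpha = 0.518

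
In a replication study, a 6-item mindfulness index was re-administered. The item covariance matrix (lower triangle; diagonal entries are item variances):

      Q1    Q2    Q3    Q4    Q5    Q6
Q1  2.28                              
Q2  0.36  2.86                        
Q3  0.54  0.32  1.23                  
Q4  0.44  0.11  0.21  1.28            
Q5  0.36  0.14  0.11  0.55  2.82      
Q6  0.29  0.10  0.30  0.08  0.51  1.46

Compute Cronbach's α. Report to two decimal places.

Cronbach's α = 0.51

ΣVar(i) = 2.28 + 2.86 + 1.23 + 1.28 + 2.82 + 1.46 = 11.93
Σ_{i<j} σ_ij = 4.42
Var(T) = 11.93 + 2 × 4.42 = 20.77
α = (k/(k−1))·(1 − ΣVar(i)/Var(T)) = (6/5)·(1 − 11.93/20.77) = 0.51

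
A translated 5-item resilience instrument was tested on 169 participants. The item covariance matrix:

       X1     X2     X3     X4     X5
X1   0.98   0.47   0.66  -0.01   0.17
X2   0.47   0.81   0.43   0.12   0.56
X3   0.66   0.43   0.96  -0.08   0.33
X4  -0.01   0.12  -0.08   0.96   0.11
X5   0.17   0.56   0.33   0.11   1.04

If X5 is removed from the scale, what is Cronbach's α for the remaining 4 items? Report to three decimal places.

Remaining items: X1, X2, X3, X4 (k = 4).
Σσᵢ² = 0.98 + 0.81 + 0.96 + 0.96 = 3.71
σ²_total = 3.71 + 2 × 1.59 = 6.89
α (item deleted) = (4/3)·(1 − 3.71/6.89) = 0.615

Cronbach's α = 0.615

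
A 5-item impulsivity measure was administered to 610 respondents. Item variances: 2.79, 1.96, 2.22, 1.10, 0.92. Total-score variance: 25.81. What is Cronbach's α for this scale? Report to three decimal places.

α = 0.815

sum of item variances = 2.79 + 1.96 + 2.22 + 1.10 + 0.92 = 8.99
α = (k/(k−1))·(1 − sum of item variances/σ²_total) = (5/4)·(1 − 8.99/25.81) = 0.815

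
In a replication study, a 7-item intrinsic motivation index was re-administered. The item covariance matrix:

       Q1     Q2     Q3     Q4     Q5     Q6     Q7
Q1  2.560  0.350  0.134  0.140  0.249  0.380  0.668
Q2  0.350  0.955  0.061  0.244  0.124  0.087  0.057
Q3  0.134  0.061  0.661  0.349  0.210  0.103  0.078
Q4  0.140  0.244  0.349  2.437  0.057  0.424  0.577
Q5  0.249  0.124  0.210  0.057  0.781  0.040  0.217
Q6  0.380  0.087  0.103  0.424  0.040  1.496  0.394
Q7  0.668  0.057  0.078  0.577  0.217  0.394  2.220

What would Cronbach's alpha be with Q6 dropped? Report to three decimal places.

α = 0.507

Remaining items: Q1, Q2, Q3, Q4, Q5, Q7 (k = 6).
sum of item variances = 2.560 + 0.955 + 0.661 + 2.437 + 0.781 + 2.220 = 9.614
Var(T) = 9.614 + 2 × 3.515 = 16.644
α (item deleted) = (6/5)·(1 − 9.614/16.644) = 0.507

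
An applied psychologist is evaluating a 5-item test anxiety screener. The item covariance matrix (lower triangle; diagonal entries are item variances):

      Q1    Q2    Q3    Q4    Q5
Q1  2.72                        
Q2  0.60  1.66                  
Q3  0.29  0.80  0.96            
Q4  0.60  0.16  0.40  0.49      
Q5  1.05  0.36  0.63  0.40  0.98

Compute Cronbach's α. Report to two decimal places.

α = 0.76

Σσᵢ² = 2.72 + 1.66 + 0.96 + 0.49 + 0.98 = 6.81
Σ_{i<j} σ_ij = 5.29
σ²_T = 6.81 + 2 × 5.29 = 17.39
α = (k/(k−1))·(1 − Σσᵢ²/σ²_T) = (5/4)·(1 − 6.81/17.39) = 0.76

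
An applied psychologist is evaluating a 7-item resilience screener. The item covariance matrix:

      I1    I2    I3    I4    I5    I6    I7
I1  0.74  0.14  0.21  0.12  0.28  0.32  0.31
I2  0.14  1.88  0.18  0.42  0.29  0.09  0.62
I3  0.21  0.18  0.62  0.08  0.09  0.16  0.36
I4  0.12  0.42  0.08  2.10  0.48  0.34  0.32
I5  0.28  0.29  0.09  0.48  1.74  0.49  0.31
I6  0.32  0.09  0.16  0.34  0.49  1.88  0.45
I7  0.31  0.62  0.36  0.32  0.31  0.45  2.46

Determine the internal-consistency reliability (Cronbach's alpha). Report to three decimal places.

α = 0.601

Σσᵢ² = 0.74 + 1.88 + 0.62 + 2.10 + 1.74 + 1.88 + 2.46 = 11.42
Sum of the distinct covariances = 6.06
σ²_total = 11.42 + 2 × 6.06 = 23.54
α = (k/(k−1))·(1 − Σσᵢ²/σ²_total) = (7/6)·(1 − 11.42/23.54) = 0.601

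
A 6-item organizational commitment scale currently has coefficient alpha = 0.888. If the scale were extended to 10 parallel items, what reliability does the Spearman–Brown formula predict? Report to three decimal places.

predicted reliability = 0.930

Length factor m = 10/6 = 1.6667
α' = m·α / (1 + (m−1)·α)
   = 10/6 × 0.888 / (1 + (10/6 − 1) × 0.888)
   = 1.4800 / 1.5920 = 0.930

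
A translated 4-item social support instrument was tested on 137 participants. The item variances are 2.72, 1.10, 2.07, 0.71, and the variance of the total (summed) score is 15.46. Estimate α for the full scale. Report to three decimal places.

α = 0.764

sum of item variances = 2.72 + 1.10 + 2.07 + 0.71 = 6.60
α = (k/(k−1))·(1 − sum of item variances/σ²_T) = (4/3)·(1 − 6.60/15.46) = 0.764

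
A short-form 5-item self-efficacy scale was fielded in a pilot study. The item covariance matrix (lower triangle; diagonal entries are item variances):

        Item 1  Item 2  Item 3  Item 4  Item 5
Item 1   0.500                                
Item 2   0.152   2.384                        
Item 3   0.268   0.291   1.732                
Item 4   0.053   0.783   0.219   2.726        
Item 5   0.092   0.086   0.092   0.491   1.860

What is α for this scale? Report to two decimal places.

Σσᵢ² = 0.500 + 2.384 + 1.732 + 2.726 + 1.860 = 9.202
Σ_{i<j} σ_ij = 2.527
σ²_T = 9.202 + 2 × 2.527 = 14.256
α = (k/(k−1))·(1 − Σσᵢ²/σ²_T) = (5/4)·(1 − 9.202/14.256) = 0.44

α = 0.44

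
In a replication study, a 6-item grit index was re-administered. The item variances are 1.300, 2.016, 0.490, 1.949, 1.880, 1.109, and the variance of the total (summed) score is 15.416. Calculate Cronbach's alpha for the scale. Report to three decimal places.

Σσᵢ² = 1.300 + 2.016 + 0.490 + 1.949 + 1.880 + 1.109 = 8.744
α = (k/(k−1))·(1 − Σσᵢ²/σ²_total) = (6/5)·(1 − 8.744/15.416) = 0.519

Cronbach's alpha = 0.519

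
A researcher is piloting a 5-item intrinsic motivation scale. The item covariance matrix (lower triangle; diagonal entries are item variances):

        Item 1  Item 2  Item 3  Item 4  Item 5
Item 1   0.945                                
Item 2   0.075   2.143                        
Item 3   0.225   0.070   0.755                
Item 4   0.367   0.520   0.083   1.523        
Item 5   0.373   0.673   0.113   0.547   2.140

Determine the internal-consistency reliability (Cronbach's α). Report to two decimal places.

α = 0.56

Σσ²ᵢ = 0.945 + 2.143 + 0.755 + 1.523 + 2.140 = 7.506
Sum of off-diagonal covariances = 3.046
total variance = 7.506 + 2 × 3.046 = 13.598
α = (k/(k−1))·(1 − Σσ²ᵢ/total variance) = (5/4)·(1 − 7.506/13.598) = 0.56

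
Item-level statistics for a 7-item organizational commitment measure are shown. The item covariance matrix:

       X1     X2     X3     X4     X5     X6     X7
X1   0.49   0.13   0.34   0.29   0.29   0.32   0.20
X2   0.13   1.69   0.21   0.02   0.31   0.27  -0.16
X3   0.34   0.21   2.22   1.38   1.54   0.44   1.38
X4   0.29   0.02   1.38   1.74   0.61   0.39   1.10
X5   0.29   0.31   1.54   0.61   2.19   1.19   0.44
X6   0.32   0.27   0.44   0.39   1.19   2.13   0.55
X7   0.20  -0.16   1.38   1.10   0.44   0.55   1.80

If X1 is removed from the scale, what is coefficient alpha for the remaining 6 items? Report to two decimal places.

Remaining items: X2, X3, X4, X5, X6, X7 (k = 6).
Σσᵢ² = 1.69 + 2.22 + 1.74 + 2.19 + 2.13 + 1.80 = 11.77
σ²_T = 11.77 + 2 × 9.67 = 31.11
α (item deleted) = (6/5)·(1 − 11.77/31.11) = 0.75

α = 0.75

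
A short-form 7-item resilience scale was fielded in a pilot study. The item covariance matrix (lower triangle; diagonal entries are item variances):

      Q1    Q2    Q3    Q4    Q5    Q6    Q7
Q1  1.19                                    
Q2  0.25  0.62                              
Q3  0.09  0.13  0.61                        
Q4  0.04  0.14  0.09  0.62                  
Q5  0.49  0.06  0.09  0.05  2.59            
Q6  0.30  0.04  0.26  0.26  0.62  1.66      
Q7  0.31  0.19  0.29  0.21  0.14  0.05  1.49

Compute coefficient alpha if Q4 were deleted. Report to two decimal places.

α = 0.54

Remaining items: Q1, Q2, Q3, Q5, Q6, Q7 (k = 6).
ΣVar(i) = 1.19 + 0.62 + 0.61 + 2.59 + 1.66 + 1.49 = 8.16
Var(T) = 8.16 + 2 × 3.31 = 14.78
α (item deleted) = (6/5)·(1 − 8.16/14.78) = 0.54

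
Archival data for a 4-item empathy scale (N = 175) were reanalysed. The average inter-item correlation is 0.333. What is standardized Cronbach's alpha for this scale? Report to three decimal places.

Standardized α = k·r̄ / (1 + (k−1)·r̄) = 4 × 0.333 / (1 + 3 × 0.333)
  = 1.3320 / 1.9990 = 0.666

α = 0.666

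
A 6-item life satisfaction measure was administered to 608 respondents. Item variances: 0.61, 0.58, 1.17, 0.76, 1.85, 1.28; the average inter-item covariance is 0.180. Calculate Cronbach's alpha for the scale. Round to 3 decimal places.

ΣVar(i) = 0.61 + 0.58 + 1.17 + 0.76 + 1.85 + 1.28 = 6.25
Sum of the 15 distinct covariances = 15 × 0.180 = 2.700
total variance = ΣVar(i) + 2·Σcov = 6.25 + 2 × 2.700 = 11.650
α = (6/5)·(1 − 6.25/11.650) = 0.556

Cronbach's alpha = 0.556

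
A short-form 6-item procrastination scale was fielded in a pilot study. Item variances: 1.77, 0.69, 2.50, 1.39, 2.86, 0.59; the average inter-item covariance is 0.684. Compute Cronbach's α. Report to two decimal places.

α = 0.81

ΣVar(i) = 1.77 + 0.69 + 2.50 + 1.39 + 2.86 + 0.59 = 9.80
Sum of the 15 distinct covariances = 15 × 0.684 = 10.260
Var(T) = ΣVar(i) + 2·Σcov = 9.80 + 2 × 10.260 = 30.320
α = (6/5)·(1 − 9.80/30.320) = 0.81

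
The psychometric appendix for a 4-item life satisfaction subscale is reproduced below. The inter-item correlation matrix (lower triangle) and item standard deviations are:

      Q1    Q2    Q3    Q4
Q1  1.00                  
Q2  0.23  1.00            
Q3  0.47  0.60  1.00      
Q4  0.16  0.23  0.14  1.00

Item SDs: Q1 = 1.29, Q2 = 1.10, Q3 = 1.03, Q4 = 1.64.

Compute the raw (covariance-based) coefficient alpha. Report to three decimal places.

coefficient alpha = 0.589

Σσ²ᵢ = 1.29² + 1.10² + 1.03² + 1.64² = 6.6246
Covariances σ_ij = r_ij · s_i · s_j:
  σ(Q1,Q2) = 0.23 × 1.29 × 1.10 = 0.3264
  σ(Q1,Q3) = 0.47 × 1.29 × 1.03 = 0.6245
  σ(Q1,Q4) = 0.16 × 1.29 × 1.64 = 0.3385
  σ(Q2,Q3) = 0.60 × 1.10 × 1.03 = 0.6798
  σ(Q2,Q4) = 0.23 × 1.10 × 1.64 = 0.4149
  σ(Q3,Q4) = 0.14 × 1.03 × 1.64 = 0.2365
σ²_T = Σσ²ᵢ + 2·Σσ_ij = 6.6246 + 2 × 2.6206 = 11.8658
α = (4/3)·(1 − 6.6246/11.8658) = 0.589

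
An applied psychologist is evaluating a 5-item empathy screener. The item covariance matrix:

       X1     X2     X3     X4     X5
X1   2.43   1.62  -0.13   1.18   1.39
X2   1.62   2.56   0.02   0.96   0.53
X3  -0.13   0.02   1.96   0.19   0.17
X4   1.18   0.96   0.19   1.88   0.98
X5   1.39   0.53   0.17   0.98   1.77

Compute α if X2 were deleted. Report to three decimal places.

Remaining items: X1, X3, X4, X5 (k = 4).
sum of item variances = 2.43 + 1.96 + 1.88 + 1.77 = 8.04
total variance = 8.04 + 2 × 3.78 = 15.60
α (item deleted) = (4/3)·(1 − 8.04/15.60) = 0.646

α = 0.646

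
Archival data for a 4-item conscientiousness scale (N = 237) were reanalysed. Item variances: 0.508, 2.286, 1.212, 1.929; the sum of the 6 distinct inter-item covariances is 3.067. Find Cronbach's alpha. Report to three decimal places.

Σσ²ᵢ = 0.508 + 2.286 + 1.212 + 1.929 = 5.935
Sum of distinct covariances = 3.067
Var(T) = Σσ²ᵢ + 2·Σcov = 5.935 + 2 × 3.067 = 12.069
α = (4/3)·(1 − 5.935/12.069) = 0.678

α = 0.678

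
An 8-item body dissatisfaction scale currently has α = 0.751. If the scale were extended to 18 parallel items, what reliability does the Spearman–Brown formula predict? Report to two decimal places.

predicted reliability = 0.87

Length factor m = 18/8 = 2.2500
α' = m·α / (1 + (m−1)·α)
   = 18/8 × 0.751 / (1 + (18/8 − 1) × 0.751)
   = 1.6898 / 1.9387 = 0.87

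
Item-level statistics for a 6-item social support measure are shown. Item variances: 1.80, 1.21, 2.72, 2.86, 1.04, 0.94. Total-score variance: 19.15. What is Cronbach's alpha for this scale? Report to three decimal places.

Σσ²ᵢ = 1.80 + 1.21 + 2.72 + 2.86 + 1.04 + 0.94 = 10.57
α = (k/(k−1))·(1 − Σσ²ᵢ/total variance) = (6/5)·(1 − 10.57/19.15) = 0.538

Cronbach's alpha = 0.538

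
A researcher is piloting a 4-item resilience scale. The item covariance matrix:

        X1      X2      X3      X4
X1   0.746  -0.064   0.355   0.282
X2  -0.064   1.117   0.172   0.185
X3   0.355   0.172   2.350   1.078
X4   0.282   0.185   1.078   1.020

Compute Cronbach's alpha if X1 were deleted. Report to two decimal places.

Cronbach's alpha = 0.59

Remaining items: X2, X3, X4 (k = 3).
sum of item variances = 1.117 + 2.350 + 1.020 = 4.487
σ²_total = 4.487 + 2 × 1.435 = 7.357
α (item deleted) = (3/2)·(1 − 4.487/7.357) = 0.59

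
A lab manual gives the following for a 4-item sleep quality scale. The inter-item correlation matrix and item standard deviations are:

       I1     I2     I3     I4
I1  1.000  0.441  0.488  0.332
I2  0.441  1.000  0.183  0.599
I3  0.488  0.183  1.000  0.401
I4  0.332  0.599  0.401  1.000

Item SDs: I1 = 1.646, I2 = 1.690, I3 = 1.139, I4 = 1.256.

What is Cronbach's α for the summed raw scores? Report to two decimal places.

α = 0.72

Σσ²ᵢ = 1.646² + 1.690² + 1.139² + 1.256² = 8.4403
Covariances σ_ij = r_ij · s_i · s_j:
  σ(I1,I2) = 0.441 × 1.646 × 1.690 = 1.2267
  σ(I1,I3) = 0.488 × 1.646 × 1.139 = 0.9149
  σ(I1,I4) = 0.332 × 1.646 × 1.256 = 0.6864
  σ(I2,I3) = 0.183 × 1.690 × 1.139 = 0.3523
  σ(I2,I4) = 0.599 × 1.690 × 1.256 = 1.2715
  σ(I3,I4) = 0.401 × 1.139 × 1.256 = 0.5737
σ²_T = Σσ²ᵢ + 2·Σσ_ij = 8.4403 + 2 × 5.0255 = 18.4913
α = (4/3)·(1 − 8.4403/18.4913) = 0.72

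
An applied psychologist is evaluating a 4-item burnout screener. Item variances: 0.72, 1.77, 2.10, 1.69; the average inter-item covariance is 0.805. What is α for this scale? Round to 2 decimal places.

α = 0.81

Σσᵢ² = 0.72 + 1.77 + 2.10 + 1.69 = 6.28
Sum of the 6 distinct covariances = 6 × 0.805 = 4.830
σ²_total = Σσᵢ² + 2·Σcov = 6.28 + 2 × 4.830 = 15.940
α = (4/3)·(1 − 6.28/15.940) = 0.81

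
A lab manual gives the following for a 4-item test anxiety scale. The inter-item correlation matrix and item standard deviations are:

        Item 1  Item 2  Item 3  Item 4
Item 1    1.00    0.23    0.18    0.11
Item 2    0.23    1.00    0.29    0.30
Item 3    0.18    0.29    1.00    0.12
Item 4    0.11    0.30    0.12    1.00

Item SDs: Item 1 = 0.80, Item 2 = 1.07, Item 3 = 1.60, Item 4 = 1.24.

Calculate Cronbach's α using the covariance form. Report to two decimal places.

Σσ²ᵢ = 0.80² + 1.07² + 1.60² + 1.24² = 5.8825
Covariances σ_ij = r_ij · s_i · s_j:
  σ(Item 1,Item 2) = 0.23 × 0.80 × 1.07 = 0.1969
  σ(Item 1,Item 3) = 0.18 × 0.80 × 1.60 = 0.2304
  σ(Item 1,Item 4) = 0.11 × 0.80 × 1.24 = 0.1091
  σ(Item 2,Item 3) = 0.29 × 1.07 × 1.60 = 0.4965
  σ(Item 2,Item 4) = 0.30 × 1.07 × 1.24 = 0.3980
  σ(Item 3,Item 4) = 0.12 × 1.60 × 1.24 = 0.2381
σ²_T = Σσ²ᵢ + 2·Σσ_ij = 5.8825 + 2 × 1.6690 = 9.2205
α = (4/3)·(1 − 5.8825/9.2205) = 0.48

α = 0.48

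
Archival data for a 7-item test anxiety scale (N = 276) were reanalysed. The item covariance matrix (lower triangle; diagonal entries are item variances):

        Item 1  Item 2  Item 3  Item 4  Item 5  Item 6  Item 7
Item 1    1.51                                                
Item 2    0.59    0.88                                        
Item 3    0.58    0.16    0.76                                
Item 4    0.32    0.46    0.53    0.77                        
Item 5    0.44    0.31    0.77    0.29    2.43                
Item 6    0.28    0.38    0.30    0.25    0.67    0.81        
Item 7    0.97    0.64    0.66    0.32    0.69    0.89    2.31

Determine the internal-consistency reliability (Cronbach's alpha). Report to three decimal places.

ΣVar(i) = 1.51 + 0.88 + 0.76 + 0.77 + 2.43 + 0.81 + 2.31 = 9.47
Σ_{i<j} σ_ij = 10.50
σ²_total = 9.47 + 2 × 10.50 = 30.47
α = (k/(k−1))·(1 − ΣVar(i)/σ²_total) = (7/6)·(1 − 9.47/30.47) = 0.804

Cronbach's alpha = 0.804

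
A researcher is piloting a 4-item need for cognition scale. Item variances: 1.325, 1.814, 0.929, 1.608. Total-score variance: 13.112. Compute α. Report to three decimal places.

α = 0.756

sum of item variances = 1.325 + 1.814 + 0.929 + 1.608 = 5.676
α = (k/(k−1))·(1 − sum of item variances/σ²_total) = (4/3)·(1 − 5.676/13.112) = 0.756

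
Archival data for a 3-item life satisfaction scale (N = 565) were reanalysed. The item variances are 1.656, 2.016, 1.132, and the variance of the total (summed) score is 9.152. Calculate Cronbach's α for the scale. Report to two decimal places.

α = 0.71

Σσ²ᵢ = 1.656 + 2.016 + 1.132 = 4.804
α = (k/(k−1))·(1 − Σσ²ᵢ/σ²_T) = (3/2)·(1 − 4.804/9.152) = 0.71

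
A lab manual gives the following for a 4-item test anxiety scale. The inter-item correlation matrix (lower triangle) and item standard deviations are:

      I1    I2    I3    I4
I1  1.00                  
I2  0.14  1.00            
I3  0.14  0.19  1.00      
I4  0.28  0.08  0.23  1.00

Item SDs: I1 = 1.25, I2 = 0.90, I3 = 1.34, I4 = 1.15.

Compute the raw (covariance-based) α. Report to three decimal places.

α = 0.463

Σσ²ᵢ = 1.25² + 0.90² + 1.34² + 1.15² = 5.4906
Covariances σ_ij = r_ij · s_i · s_j:
  σ(I1,I2) = 0.14 × 1.25 × 0.90 = 0.1575
  σ(I1,I3) = 0.14 × 1.25 × 1.34 = 0.2345
  σ(I1,I4) = 0.28 × 1.25 × 1.15 = 0.4025
  σ(I2,I3) = 0.19 × 0.90 × 1.34 = 0.2291
  σ(I2,I4) = 0.08 × 0.90 × 1.15 = 0.0828
  σ(I3,I4) = 0.23 × 1.34 × 1.15 = 0.3544
σ²_T = Σσ²ᵢ + 2·Σσ_ij = 5.4906 + 2 × 1.4608 = 8.4122
α = (4/3)·(1 − 5.4906/8.4122) = 0.463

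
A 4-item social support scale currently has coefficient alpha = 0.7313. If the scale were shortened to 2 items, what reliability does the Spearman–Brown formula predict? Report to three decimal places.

predicted reliability = 0.576

Length factor m = 2/4 = 0.5000
α' = m·α / (1 − (1−m)·α)
   = 2/4 × 0.7313 / (1 − (1 − 2/4) × 0.7313)
   = 0.3656 / 0.6343 = 0.576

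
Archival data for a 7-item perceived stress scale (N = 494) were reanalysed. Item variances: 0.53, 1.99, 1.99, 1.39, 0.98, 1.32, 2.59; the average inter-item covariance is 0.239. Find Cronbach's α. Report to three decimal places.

sum of item variances = 0.53 + 1.99 + 1.99 + 1.39 + 0.98 + 1.32 + 2.59 = 10.79
Sum of the 21 distinct covariances = 21 × 0.239 = 5.019
Var(T) = sum of item variances + 2·Σcov = 10.79 + 2 × 5.019 = 20.828
α = (7/6)·(1 − 10.79/20.828) = 0.562

α = 0.562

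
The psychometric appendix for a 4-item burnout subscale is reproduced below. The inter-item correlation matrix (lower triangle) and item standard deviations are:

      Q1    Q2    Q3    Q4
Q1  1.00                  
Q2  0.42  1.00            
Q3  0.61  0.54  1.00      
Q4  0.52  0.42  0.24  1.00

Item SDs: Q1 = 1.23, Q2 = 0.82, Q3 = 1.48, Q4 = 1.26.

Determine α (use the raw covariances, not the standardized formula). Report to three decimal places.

α = 0.754

Σσ²ᵢ = 1.23² + 0.82² + 1.48² + 1.26² = 5.9633
Covariances σ_ij = r_ij · s_i · s_j:
  σ(Q1,Q2) = 0.42 × 1.23 × 0.82 = 0.4236
  σ(Q1,Q3) = 0.61 × 1.23 × 1.48 = 1.1104
  σ(Q1,Q4) = 0.52 × 1.23 × 1.26 = 0.8059
  σ(Q2,Q3) = 0.54 × 0.82 × 1.48 = 0.6553
  σ(Q2,Q4) = 0.42 × 0.82 × 1.26 = 0.4339
  σ(Q3,Q4) = 0.24 × 1.48 × 1.26 = 0.4476
σ²_T = Σσ²ᵢ + 2·Σσ_ij = 5.9633 + 2 × 3.8767 = 13.7167
α = (4/3)·(1 − 5.9633/13.7167) = 0.754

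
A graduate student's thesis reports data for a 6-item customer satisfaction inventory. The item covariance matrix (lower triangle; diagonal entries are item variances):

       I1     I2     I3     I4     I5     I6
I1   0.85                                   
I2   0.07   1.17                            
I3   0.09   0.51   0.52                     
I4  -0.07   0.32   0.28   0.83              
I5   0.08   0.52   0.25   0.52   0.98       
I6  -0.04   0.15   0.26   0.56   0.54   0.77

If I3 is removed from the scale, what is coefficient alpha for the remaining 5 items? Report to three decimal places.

α = 0.669

Remaining items: I1, I2, I4, I5, I6 (k = 5).
sum of item variances = 0.85 + 1.17 + 0.83 + 0.98 + 0.77 = 4.60
σ²_total = 4.60 + 2 × 2.65 = 9.90
α (item deleted) = (5/4)·(1 − 4.60/9.90) = 0.669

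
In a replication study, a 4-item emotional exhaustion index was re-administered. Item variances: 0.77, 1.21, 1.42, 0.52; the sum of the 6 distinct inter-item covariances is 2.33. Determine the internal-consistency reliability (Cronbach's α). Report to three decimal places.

ΣVar(i) = 0.77 + 1.21 + 1.42 + 0.52 = 3.92
Sum of distinct covariances = 2.33
σ²_total = ΣVar(i) + 2·Σcov = 3.92 + 2 × 2.33 = 8.58
α = (4/3)·(1 − 3.92/8.58) = 0.724

α = 0.724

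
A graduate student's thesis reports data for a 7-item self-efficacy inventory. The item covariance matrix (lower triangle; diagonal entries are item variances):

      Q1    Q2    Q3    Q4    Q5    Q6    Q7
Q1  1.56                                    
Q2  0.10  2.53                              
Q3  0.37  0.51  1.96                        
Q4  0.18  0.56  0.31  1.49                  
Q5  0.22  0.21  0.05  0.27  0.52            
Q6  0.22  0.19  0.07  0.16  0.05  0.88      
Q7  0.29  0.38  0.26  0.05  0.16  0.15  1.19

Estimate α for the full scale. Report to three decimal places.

Σσᵢ² = 1.56 + 2.53 + 1.96 + 1.49 + 0.52 + 0.88 + 1.19 = 10.13
Sum of off-diagonal covariances = 4.76
Var(T) = 10.13 + 2 × 4.76 = 19.65
α = (k/(k−1))·(1 − Σσᵢ²/Var(T)) = (7/6)·(1 − 10.13/19.65) = 0.565

α = 0.565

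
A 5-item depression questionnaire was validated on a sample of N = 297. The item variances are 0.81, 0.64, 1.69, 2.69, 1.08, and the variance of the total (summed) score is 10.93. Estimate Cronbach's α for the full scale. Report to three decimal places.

Σσᵢ² = 0.81 + 0.64 + 1.69 + 2.69 + 1.08 = 6.91
α = (k/(k−1))·(1 − Σσᵢ²/σ²_T) = (5/4)·(1 − 6.91/10.93) = 0.460

α = 0.460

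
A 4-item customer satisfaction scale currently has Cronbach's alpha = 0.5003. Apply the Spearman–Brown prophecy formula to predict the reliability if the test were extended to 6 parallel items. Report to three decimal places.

predicted reliability = 0.600

Length factor m = 6/4 = 1.5000
α' = m·α / (1 + (m−1)·α)
   = 6/4 × 0.5003 / (1 + (6/4 − 1) × 0.5003)
   = 0.7504 / 1.2502 = 0.600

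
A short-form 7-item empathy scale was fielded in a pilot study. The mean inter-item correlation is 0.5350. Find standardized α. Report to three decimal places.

Standardized α = k·r̄ / (1 + (k−1)·r̄) = 7 × 0.5350 / (1 + 6 × 0.5350)
  = 3.7450 / 4.2100 = 0.890

α = 0.890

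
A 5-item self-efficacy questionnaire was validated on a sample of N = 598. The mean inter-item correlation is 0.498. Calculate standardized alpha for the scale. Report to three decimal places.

α = 0.832

Standardized α = k·r̄ / (1 + (k−1)·r̄) = 5 × 0.498 / (1 + 4 × 0.498)
  = 2.4900 / 2.9920 = 0.832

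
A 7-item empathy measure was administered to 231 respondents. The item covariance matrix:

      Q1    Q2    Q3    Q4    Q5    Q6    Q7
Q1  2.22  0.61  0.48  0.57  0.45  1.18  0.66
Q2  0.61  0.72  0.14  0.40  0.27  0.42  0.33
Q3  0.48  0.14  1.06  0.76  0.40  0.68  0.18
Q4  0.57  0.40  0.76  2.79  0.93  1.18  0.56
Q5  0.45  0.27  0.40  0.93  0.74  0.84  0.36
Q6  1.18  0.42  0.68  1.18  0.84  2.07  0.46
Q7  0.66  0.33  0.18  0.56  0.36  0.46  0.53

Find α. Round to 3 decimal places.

α = 0.818

sum of item variances = 2.22 + 0.72 + 1.06 + 2.79 + 0.74 + 2.07 + 0.53 = 10.13
Sum of off-diagonal covariances = 11.86
σ²_T = 10.13 + 2 × 11.86 = 33.85
α = (k/(k−1))·(1 − sum of item variances/σ²_T) = (7/6)·(1 − 10.13/33.85) = 0.818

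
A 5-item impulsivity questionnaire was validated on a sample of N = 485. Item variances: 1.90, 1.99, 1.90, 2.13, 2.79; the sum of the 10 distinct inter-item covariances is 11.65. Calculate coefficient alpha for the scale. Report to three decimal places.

Σσ²ᵢ = 1.90 + 1.99 + 1.90 + 2.13 + 2.79 = 10.71
Sum of distinct covariances = 11.65
σ²_total = Σσ²ᵢ + 2·Σcov = 10.71 + 2 × 11.65 = 34.01
α = (5/4)·(1 − 10.71/34.01) = 0.856

α = 0.856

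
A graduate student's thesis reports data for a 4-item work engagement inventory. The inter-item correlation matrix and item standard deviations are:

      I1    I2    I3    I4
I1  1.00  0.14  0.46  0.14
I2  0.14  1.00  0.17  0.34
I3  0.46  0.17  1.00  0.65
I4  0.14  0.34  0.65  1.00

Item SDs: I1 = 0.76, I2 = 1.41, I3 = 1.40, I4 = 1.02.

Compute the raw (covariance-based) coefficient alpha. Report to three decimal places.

α = 0.631

Σσ²ᵢ = 0.76² + 1.41² + 1.40² + 1.02² = 5.5661
Covariances σ_ij = r_ij · s_i · s_j:
  σ(I1,I2) = 0.14 × 0.76 × 1.41 = 0.1500
  σ(I1,I3) = 0.46 × 0.76 × 1.40 = 0.4894
  σ(I1,I4) = 0.14 × 0.76 × 1.02 = 0.1085
  σ(I2,I3) = 0.17 × 1.41 × 1.40 = 0.3356
  σ(I2,I4) = 0.34 × 1.41 × 1.02 = 0.4890
  σ(I3,I4) = 0.65 × 1.40 × 1.02 = 0.9282
σ²_T = Σσ²ᵢ + 2·Σσ_ij = 5.5661 + 2 × 2.5007 = 10.5675
α = (4/3)·(1 − 5.5661/10.5675) = 0.631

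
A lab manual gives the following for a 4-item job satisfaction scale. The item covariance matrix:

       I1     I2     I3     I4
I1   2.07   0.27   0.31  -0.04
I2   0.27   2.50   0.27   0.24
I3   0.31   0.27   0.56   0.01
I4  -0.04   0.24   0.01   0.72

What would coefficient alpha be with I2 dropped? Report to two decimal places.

Remaining items: I1, I3, I4 (k = 3).
Σσ²ᵢ = 2.07 + 0.56 + 0.72 = 3.35
σ²_T = 3.35 + 2 × 0.28 = 3.91
α (item deleted) = (3/2)·(1 − 3.35/3.91) = 0.21

coefficient alpha = 0.21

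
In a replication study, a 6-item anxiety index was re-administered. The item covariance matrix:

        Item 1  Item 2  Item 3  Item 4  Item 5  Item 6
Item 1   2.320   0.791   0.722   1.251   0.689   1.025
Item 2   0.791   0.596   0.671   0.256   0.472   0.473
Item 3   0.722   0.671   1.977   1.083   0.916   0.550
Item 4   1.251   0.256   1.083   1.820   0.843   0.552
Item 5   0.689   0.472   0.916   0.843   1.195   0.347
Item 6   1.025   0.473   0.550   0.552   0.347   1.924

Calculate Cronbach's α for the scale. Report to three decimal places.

α = 0.821

sum of item variances = 2.320 + 0.596 + 1.977 + 1.820 + 1.195 + 1.924 = 9.832
Σ_{i<j} σ_ij = 10.641
σ²_total = 9.832 + 2 × 10.641 = 31.114
α = (k/(k−1))·(1 − sum of item variances/σ²_total) = (6/5)·(1 − 9.832/31.114) = 0.821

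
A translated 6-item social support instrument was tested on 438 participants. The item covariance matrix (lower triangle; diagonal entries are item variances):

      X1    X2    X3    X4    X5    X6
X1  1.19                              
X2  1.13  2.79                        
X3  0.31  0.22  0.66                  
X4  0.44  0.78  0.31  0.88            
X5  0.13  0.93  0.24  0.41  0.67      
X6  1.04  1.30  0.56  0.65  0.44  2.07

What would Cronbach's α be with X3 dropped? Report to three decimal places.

α = 0.820

Remaining items: X1, X2, X4, X5, X6 (k = 5).
Σσ²ᵢ = 1.19 + 2.79 + 0.88 + 0.67 + 2.07 = 7.60
Var(T) = 7.60 + 2 × 7.25 = 22.10
α (item deleted) = (5/4)·(1 − 7.60/22.10) = 0.820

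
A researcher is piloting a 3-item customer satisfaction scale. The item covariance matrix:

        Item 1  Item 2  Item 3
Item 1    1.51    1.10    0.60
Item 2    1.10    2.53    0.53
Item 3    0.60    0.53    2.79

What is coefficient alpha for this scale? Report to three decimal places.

Σσᵢ² = 1.51 + 2.53 + 2.79 = 6.83
Σ_{i<j} σ_ij = 2.23
total variance = 6.83 + 2 × 2.23 = 11.29
α = (k/(k−1))·(1 − Σσᵢ²/total variance) = (3/2)·(1 − 6.83/11.29) = 0.593

coefficient alpha = 0.593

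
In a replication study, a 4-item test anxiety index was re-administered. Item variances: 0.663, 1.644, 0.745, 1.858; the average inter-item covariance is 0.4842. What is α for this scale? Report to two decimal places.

α = 0.72

Σσ²ᵢ = 0.663 + 1.644 + 0.745 + 1.858 = 4.910
Sum of the 6 distinct covariances = 6 × 0.4842 = 2.9052
Var(T) = Σσ²ᵢ + 2·Σcov = 4.910 + 2 × 2.9052 = 10.7204
α = (4/3)·(1 − 4.910/10.7204) = 0.72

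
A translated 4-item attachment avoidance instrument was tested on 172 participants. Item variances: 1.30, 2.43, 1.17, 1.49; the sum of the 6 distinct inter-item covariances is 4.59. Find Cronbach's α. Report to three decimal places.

Cronbach's α = 0.786

ΣVar(i) = 1.30 + 2.43 + 1.17 + 1.49 = 6.39
Sum of distinct covariances = 4.59
σ²_T = ΣVar(i) + 2·Σcov = 6.39 + 2 × 4.59 = 15.57
α = (4/3)·(1 − 6.39/15.57) = 0.786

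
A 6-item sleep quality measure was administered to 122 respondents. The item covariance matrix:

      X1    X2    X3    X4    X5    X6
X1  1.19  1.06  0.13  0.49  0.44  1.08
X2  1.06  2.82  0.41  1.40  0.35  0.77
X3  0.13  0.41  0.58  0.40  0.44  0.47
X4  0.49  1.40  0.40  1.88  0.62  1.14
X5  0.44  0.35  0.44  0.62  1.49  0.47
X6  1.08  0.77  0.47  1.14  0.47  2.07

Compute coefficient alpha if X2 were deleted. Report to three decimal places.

Remaining items: X1, X3, X4, X5, X6 (k = 5).
ΣVar(i) = 1.19 + 0.58 + 1.88 + 1.49 + 2.07 = 7.21
total variance = 7.21 + 2 × 5.68 = 18.57
α (item deleted) = (5/4)·(1 − 7.21/18.57) = 0.765

α = 0.765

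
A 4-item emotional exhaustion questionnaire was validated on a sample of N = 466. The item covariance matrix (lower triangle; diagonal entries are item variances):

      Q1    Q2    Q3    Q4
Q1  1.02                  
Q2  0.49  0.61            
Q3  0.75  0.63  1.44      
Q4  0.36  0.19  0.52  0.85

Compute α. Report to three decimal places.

Σσᵢ² = 1.02 + 0.61 + 1.44 + 0.85 = 3.92
Σ_{i<j} σ_ij = 2.94
σ²_T = 3.92 + 2 × 2.94 = 9.80
α = (k/(k−1))·(1 − Σσᵢ²/σ²_T) = (4/3)·(1 − 3.92/9.80) = 0.800

α = 0.800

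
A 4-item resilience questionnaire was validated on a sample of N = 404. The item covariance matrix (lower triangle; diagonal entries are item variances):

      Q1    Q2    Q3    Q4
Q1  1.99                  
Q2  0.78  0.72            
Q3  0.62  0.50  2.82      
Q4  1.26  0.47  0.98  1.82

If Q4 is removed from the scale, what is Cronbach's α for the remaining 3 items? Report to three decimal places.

Remaining items: Q1, Q2, Q3 (k = 3).
Σσᵢ² = 1.99 + 0.72 + 2.82 = 5.53
total variance = 5.53 + 2 × 1.90 = 9.33
α (item deleted) = (3/2)·(1 − 5.53/9.33) = 0.611

α = 0.611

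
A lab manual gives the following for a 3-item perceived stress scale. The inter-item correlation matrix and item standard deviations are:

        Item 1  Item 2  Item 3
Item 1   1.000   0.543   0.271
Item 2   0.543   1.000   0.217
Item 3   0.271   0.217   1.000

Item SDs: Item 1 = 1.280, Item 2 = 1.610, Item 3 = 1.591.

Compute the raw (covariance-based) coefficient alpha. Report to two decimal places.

Σσ²ᵢ = 1.280² + 1.610² + 1.591² = 6.7618
Covariances σ_ij = r_ij · s_i · s_j:
  σ(Item 1,Item 2) = 0.543 × 1.280 × 1.610 = 1.1190
  σ(Item 1,Item 3) = 0.271 × 1.280 × 1.591 = 0.5519
  σ(Item 2,Item 3) = 0.217 × 1.610 × 1.591 = 0.5558
σ²_T = Σσ²ᵢ + 2·Σσ_ij = 6.7618 + 2 × 2.2267 = 11.2152
α = (3/2)·(1 − 6.7618/11.2152) = 0.60

α = 0.60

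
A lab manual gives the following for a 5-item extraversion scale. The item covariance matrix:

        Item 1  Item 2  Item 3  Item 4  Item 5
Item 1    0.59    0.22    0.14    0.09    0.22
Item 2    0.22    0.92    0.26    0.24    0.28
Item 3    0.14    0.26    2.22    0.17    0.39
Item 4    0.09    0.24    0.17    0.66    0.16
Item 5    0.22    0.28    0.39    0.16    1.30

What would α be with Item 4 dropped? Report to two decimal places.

α = 0.50

Remaining items: Item 1, Item 2, Item 3, Item 5 (k = 4).
Σσᵢ² = 0.59 + 0.92 + 2.22 + 1.30 = 5.03
σ²_T = 5.03 + 2 × 1.51 = 8.05
α (item deleted) = (4/3)·(1 − 5.03/8.05) = 0.50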